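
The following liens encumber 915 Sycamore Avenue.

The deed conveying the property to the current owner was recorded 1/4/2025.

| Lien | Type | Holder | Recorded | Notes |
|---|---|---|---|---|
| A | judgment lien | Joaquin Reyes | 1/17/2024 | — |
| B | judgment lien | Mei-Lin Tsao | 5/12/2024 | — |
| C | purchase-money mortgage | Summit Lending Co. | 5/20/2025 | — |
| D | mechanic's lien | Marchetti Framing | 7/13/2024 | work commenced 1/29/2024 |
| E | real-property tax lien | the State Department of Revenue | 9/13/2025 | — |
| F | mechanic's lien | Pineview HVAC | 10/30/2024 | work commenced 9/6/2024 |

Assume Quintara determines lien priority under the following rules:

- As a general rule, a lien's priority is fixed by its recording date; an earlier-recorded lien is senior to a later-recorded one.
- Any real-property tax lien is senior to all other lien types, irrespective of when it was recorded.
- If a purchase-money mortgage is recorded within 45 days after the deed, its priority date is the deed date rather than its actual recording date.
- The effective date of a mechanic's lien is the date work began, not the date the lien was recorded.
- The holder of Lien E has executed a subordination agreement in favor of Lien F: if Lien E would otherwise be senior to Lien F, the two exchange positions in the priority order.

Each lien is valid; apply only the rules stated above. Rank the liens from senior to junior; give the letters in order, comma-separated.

Adjusting effective dates: C was recorded 136 days after the deed — beyond 45 days — so no relation-back applies; D relates back to 1/29/2024 (work commenced); F relates back to 9/6/2024 (work commenced).
E is a real-property tax lien, so it outranks all other liens regardless of date.
Ordering the rest by effective date: A (1/17/2024), D (1/29/2024), B (5/12/2024), F (9/6/2024), C (5/20/2025).
E would otherwise be senior to F, so under the subordination agreement E and F exchange positions.

F, A, D, B, E, C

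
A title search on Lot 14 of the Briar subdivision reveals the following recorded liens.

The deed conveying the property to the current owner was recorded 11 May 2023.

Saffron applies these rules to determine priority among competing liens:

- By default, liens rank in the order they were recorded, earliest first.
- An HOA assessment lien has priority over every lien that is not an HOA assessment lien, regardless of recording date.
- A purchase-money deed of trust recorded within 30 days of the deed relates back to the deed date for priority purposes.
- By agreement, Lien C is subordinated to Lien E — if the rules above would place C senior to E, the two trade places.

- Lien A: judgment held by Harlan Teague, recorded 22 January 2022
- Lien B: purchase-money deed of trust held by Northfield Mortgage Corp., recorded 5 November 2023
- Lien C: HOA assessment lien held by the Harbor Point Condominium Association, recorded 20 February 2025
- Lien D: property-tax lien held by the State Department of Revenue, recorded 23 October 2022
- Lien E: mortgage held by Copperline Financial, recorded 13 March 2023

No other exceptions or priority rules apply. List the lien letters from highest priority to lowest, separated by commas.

E, A, D, C, B

First, effective dates: B was recorded 178 days after the deed — beyond 30 days — so no relation-back applies.
C is an HOA assessment lien, so it outranks all other liens regardless of date.
Remaining liens by effective date: A (22 January 2022), D (23 October 2022), E (13 March 2023), B (5 November 2023).
The subordination applies — C was senior to E — so C and E swap.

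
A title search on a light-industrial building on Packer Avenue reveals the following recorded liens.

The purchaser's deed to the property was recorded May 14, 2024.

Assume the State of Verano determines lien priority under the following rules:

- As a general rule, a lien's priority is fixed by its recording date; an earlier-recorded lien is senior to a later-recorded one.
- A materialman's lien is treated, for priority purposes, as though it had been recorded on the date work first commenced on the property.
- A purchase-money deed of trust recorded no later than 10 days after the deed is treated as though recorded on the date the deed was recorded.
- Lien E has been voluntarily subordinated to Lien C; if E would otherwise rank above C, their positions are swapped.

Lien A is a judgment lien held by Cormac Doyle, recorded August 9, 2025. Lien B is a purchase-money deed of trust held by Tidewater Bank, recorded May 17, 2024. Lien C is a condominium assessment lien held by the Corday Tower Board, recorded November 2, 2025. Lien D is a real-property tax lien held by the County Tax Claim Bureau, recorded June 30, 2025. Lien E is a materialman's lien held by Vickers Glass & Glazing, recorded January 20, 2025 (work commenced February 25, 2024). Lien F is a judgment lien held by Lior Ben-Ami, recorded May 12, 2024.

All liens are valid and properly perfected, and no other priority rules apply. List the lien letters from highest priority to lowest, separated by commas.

Effective dates after the stated exceptions: B's effective date is the deed date, May 14, 2024; E's effective date is February 25, 2024, when work began.
By effective date: E (February 25, 2024), F (May 12, 2024), B (May 14, 2024), D (June 30, 2025), A (August 9, 2025), C (November 2, 2025).
The subordination applies — E was senior to C — so E and C swap.

C, F, B, D, A, E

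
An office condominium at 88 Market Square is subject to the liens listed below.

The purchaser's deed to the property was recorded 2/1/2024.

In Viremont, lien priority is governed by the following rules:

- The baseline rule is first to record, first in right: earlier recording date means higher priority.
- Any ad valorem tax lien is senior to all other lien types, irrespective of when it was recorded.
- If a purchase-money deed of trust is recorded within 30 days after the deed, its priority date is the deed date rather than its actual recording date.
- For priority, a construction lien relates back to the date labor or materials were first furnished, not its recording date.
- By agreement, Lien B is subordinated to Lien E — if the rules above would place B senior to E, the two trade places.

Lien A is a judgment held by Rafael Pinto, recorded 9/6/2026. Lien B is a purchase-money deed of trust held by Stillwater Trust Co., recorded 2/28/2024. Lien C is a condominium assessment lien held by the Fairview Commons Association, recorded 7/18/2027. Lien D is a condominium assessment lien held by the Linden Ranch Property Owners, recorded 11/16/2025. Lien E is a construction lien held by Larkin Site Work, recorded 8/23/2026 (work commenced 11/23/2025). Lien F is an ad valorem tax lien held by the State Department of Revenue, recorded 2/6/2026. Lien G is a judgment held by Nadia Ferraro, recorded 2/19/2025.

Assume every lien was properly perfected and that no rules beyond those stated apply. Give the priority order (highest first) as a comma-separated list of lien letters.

Effective dates: B relates back to the deed date 2/1/2024; E's effective date is 11/23/2025, when work began.
F, as an ad valorem tax lien, has superpriority and ranks first.
Remaining liens by effective date: B (2/1/2024), G (2/19/2025), D (11/16/2025), E (11/23/2025), A (9/6/2026), C (7/18/2027).
B would otherwise be senior to E, so under the subordination agreement B and E exchange positions.

F, E, G, D, B, A, C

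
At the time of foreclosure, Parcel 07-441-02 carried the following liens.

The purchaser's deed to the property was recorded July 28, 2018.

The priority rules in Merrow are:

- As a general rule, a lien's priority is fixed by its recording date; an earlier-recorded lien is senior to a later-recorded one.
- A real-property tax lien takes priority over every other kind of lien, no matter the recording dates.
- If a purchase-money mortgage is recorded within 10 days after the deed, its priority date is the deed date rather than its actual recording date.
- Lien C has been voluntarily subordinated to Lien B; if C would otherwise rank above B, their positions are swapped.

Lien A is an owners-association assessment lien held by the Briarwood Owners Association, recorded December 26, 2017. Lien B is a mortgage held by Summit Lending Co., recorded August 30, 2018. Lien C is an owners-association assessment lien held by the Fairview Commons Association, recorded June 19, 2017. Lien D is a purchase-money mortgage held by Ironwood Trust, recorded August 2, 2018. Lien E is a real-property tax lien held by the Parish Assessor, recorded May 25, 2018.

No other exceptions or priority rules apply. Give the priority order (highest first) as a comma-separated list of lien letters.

E, B, A, D, C

Adjusting effective dates: D was recorded within the 10-day window, so its effective date is the deed date July 28, 2018.
As a real-property tax lien, E is senior to every other lien.
Ordering the rest by effective date: C (June 19, 2017), A (December 26, 2017), D (July 28, 2018), B (August 30, 2018).
The subordination applies — C was senior to B — so C and B swap.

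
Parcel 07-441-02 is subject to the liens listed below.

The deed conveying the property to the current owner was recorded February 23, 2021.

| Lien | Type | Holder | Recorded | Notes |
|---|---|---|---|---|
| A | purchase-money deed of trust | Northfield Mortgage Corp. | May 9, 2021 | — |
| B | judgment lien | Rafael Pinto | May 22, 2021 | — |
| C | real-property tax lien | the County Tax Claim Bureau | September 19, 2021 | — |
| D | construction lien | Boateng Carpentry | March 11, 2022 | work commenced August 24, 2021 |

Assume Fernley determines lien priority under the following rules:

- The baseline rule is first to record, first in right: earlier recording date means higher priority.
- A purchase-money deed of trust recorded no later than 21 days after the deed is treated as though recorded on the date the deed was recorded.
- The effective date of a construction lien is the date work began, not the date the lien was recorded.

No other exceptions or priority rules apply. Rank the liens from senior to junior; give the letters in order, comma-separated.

Effective dates after the stated exceptions: A was recorded 75 days after the deed, outside the 21-day window, so it keeps its recording date; D's effective date is August 24, 2021, when work began.
By effective date, earliest first: A (May 9, 2021), B (May 22, 2021), D (August 24, 2021), C (September 19, 2021).

A, B, D, C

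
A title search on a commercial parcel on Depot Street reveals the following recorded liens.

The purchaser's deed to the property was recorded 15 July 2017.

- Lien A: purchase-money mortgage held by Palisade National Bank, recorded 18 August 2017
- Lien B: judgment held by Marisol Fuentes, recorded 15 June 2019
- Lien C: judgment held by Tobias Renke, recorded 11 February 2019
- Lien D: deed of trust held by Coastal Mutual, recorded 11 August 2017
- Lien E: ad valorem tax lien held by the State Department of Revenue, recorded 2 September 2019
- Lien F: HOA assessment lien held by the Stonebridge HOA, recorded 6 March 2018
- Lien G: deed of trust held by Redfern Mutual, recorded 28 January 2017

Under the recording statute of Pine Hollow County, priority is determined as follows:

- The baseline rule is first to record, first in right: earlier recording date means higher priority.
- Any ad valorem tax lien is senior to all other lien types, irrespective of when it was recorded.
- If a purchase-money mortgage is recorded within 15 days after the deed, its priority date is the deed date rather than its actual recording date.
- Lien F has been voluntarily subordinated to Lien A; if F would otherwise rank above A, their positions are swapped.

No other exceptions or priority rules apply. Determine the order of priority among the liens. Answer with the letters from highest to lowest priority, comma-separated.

E, G, D, A, F, C, B

Effective dates: A was recorded 34 days after the deed — beyond 15 days — so no relation-back applies.
E is an ad valorem tax lien, so it outranks all other liens regardless of date.
Among the remaining liens, by effective date: G (28 January 2017), D (11 August 2017), A (18 August 2017), F (6 March 2018), C (11 February 2019), B (15 June 2019).
Since F is not senior to A, the subordination leaves the order unchanged.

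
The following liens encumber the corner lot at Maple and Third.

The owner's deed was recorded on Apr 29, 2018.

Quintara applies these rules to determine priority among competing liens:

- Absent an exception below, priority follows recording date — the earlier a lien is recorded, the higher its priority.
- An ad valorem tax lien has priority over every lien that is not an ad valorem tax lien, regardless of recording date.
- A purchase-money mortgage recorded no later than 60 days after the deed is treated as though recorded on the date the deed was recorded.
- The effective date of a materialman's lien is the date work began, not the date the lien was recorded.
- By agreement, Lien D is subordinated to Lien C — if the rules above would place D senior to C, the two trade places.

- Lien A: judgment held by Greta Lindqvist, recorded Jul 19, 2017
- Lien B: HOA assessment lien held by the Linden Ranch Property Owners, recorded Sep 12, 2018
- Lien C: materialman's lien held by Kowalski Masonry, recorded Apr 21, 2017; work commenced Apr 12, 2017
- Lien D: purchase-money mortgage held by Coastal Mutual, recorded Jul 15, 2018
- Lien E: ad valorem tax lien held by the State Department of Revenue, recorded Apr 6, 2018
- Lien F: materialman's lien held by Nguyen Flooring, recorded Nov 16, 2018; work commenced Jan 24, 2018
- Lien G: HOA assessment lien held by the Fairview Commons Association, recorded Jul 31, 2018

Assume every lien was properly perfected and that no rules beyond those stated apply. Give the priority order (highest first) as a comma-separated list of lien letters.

Effective dates after the stated exceptions: C is treated as recorded Apr 12, 2017, the work-commencement date; D missed the 60-day window (77 days after the deed), so its recording date stands; F relates back to Jan 24, 2018 (work commenced).
E, as an ad valorem tax lien, has superpriority and ranks first.
Among the remaining liens, by effective date: C (Apr 12, 2017), A (Jul 19, 2017), F (Jan 24, 2018), D (Jul 15, 2018), G (Jul 31, 2018), B (Sep 12, 2018).
D is already junior to C, so the subordination agreement changes nothing.

E, C, A, F, D, G, B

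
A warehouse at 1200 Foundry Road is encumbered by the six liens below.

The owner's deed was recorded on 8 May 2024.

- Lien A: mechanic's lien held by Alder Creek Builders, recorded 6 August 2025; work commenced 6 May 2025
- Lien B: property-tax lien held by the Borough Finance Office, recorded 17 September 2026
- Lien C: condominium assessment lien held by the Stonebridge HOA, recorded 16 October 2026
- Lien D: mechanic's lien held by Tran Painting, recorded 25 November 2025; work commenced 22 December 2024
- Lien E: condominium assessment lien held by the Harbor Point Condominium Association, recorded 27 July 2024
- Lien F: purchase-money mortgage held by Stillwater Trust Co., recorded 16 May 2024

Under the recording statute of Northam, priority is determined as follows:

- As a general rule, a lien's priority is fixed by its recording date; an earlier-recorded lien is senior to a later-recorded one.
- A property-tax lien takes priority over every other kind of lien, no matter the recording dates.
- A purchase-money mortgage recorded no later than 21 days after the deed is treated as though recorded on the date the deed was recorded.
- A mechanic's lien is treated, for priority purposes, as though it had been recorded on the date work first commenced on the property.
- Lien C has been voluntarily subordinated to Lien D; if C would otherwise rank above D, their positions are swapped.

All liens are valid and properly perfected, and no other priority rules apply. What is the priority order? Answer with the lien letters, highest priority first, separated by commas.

B, F, E, D, A, C

Effective dates after the stated exceptions: A's effective date is 6 May 2025, when work began; D's effective date is 22 December 2024, when work began; F relates back to the deed date 8 May 2024.
As a property-tax lien, B is senior to every other lien.
Remaining liens by effective date: F (8 May 2024), E (27 July 2024), D (22 December 2024), A (6 May 2025), C (16 October 2026).
Since C is not senior to D, the subordination leaves the order unchanged.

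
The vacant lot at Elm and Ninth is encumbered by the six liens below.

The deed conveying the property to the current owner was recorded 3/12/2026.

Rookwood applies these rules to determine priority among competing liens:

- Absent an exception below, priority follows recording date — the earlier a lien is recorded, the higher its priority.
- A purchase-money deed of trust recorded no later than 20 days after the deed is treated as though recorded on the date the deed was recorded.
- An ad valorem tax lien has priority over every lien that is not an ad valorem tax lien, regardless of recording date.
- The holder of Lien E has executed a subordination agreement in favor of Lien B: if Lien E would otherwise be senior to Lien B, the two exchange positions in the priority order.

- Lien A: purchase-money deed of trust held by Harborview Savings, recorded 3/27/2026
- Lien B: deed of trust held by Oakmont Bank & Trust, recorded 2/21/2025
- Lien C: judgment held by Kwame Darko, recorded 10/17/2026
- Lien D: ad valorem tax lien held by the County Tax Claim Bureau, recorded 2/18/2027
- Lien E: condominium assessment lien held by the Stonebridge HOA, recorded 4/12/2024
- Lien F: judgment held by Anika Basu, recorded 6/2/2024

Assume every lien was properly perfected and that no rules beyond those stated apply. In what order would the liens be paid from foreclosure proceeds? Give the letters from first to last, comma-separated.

D, B, F, E, A, C

First, effective dates: A was recorded within the 20-day window, so its effective date is the deed date 3/12/2026.
D is an ad valorem tax lien and takes priority over every other lien.
Remaining liens by effective date: E (4/12/2024), F (6/2/2024), B (2/21/2025), A (3/12/2026), C (10/17/2026).
The subordination applies — E was senior to B — so E and B swap.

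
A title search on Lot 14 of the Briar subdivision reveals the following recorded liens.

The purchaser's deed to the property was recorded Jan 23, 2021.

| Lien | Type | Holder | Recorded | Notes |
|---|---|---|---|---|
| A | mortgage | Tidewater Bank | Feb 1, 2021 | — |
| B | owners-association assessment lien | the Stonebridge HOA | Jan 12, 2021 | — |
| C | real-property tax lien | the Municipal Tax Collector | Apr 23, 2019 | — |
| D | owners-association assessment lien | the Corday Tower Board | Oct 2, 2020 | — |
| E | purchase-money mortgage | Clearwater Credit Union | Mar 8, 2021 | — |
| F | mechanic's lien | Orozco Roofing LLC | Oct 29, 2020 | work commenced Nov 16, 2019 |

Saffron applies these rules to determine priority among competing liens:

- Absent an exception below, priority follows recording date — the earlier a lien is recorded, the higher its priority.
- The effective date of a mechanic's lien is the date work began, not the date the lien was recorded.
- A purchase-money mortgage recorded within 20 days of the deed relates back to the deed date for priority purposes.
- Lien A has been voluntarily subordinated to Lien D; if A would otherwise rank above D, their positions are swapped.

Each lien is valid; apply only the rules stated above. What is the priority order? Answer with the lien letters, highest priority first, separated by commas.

C, F, D, B, A, E

Adjusting effective dates: E was recorded 44 days after the deed, outside the 20-day window, so it keeps its recording date; F's effective date is Nov 16, 2019, when work began.
Ordering by effective date: C (Apr 23, 2019), F (Nov 16, 2019), D (Oct 2, 2020), B (Jan 12, 2021), A (Feb 1, 2021), E (Mar 8, 2021).
A already ranks below D; the subordination has no effect.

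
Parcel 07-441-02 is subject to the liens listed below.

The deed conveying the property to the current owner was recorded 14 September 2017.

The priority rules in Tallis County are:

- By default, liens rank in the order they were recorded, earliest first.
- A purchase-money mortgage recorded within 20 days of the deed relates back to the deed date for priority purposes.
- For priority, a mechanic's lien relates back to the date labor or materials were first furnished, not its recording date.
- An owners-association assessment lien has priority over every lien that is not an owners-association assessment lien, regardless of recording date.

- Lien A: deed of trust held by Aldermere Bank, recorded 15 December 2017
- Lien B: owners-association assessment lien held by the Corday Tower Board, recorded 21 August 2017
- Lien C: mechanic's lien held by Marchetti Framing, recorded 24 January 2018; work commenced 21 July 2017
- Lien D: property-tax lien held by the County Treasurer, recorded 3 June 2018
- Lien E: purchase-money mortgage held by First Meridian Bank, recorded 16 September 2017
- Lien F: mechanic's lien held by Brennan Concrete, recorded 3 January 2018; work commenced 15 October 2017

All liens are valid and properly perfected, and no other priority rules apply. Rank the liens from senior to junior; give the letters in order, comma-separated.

First, effective dates: C's effective date is 21 July 2017, when work began; E was recorded within the 20-day window, so its effective date is the deed date 14 September 2017; F's effective date is 15 October 2017, when work began.
As an owners-association assessment lien, B is senior to every other lien.
Among the remaining liens, by effective date: C (21 July 2017), E (14 September 2017), F (15 October 2017), A (15 December 2017), D (3 June 2018).

B, C, E, F, A, D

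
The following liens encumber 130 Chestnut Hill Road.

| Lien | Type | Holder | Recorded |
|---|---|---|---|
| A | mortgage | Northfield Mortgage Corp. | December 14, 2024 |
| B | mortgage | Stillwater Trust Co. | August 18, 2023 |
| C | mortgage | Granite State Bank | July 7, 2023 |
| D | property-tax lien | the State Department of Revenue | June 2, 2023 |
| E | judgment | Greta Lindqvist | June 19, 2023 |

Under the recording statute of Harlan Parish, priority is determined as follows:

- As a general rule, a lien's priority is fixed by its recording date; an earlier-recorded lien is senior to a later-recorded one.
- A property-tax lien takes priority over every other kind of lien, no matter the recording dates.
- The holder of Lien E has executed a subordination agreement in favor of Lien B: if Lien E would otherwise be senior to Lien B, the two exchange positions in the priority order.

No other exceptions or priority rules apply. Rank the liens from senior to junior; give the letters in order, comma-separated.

As a property-tax lien, D is senior to every other lien.
Remaining liens by effective date: E (June 19, 2023), C (July 7, 2023), B (August 18, 2023), A (December 14, 2024).
The subordination applies — E was senior to B — so E and B swap.

D, B, C, E, A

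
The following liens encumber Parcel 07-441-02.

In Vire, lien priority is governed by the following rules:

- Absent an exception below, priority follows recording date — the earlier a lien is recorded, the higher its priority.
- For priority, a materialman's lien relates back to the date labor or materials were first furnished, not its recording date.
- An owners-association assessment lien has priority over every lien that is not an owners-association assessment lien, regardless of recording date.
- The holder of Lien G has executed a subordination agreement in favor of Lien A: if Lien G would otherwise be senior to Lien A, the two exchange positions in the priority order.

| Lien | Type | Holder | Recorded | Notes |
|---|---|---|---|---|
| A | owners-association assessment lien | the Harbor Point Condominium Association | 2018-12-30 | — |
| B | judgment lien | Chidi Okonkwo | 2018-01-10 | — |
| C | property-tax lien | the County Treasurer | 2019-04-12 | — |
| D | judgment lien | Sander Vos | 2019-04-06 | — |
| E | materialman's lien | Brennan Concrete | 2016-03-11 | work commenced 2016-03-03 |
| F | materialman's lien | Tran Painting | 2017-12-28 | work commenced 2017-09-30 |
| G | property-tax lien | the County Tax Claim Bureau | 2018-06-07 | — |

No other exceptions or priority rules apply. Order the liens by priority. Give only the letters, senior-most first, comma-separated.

Adjusting effective dates: E relates back to 2016-03-03 (work commenced); F relates back to 2017-09-30 (work commenced).
A is an owners-association assessment lien and takes priority over every other lien.
Remaining liens by effective date: E (2016-03-03), F (2017-09-30), B (2018-01-10), G (2018-06-07), D (2019-04-06), C (2019-04-12).
Since G is not senior to A, the subordination leaves the order unchanged.

A, E, F, B, G, D, C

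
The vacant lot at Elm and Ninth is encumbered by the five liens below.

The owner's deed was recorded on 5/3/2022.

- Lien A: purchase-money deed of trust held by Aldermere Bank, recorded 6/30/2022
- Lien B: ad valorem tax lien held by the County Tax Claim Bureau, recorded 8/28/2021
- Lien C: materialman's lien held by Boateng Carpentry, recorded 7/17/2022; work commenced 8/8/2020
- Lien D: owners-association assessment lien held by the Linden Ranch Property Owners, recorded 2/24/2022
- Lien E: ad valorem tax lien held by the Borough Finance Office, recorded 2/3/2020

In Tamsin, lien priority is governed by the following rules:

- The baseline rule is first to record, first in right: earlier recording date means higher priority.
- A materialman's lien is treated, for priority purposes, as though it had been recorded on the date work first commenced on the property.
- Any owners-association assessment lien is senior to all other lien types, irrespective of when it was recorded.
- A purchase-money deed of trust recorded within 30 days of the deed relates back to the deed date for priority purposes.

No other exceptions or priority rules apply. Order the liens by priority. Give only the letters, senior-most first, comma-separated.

D, E, C, B, A

First, effective dates: A was recorded 58 days after the deed, outside the 30-day window, so it keeps its recording date; C relates back to 8/8/2020 (work commenced).
As an owners-association assessment lien, D is senior to every other lien.
Remaining liens by effective date: E (2/3/2020), C (8/8/2020), B (8/28/2021), A (6/30/2022).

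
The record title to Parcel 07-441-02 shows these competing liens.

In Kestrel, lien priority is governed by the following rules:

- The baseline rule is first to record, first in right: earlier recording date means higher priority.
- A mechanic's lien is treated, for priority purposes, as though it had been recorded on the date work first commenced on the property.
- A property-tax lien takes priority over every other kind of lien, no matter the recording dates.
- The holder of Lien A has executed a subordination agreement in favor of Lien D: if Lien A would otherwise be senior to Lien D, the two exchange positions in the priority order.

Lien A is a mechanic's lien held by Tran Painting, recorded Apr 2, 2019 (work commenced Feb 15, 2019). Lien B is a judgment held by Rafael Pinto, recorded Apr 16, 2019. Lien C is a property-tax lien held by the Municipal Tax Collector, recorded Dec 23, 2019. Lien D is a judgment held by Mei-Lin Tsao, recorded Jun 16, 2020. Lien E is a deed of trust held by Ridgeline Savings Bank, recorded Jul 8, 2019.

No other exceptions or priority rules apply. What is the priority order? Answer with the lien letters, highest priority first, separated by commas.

First, effective dates: A is treated as recorded Feb 15, 2019, the work-commencement date.
C is a property-tax lien, so it outranks all other liens regardless of date.
Among the remaining liens, by effective date: A (Feb 15, 2019), B (Apr 16, 2019), E (Jul 8, 2019), D (Jun 16, 2020).
A would otherwise be senior to D, so under the subordination agreement A and D exchange positions.

C, D, B, E, A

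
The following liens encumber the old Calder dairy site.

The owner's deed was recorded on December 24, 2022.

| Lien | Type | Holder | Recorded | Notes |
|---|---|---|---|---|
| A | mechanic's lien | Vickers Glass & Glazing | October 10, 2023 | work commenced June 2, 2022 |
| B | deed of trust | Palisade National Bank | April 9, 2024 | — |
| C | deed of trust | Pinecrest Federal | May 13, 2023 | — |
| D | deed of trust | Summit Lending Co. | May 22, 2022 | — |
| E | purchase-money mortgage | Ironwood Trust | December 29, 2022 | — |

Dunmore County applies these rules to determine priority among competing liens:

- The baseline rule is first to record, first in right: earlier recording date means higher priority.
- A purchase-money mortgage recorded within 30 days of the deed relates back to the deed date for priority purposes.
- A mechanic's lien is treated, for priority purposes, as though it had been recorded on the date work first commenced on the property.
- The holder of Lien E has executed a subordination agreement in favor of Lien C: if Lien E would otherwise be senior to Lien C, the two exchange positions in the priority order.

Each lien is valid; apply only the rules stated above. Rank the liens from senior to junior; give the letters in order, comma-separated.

Effective dates: A is treated as recorded June 2, 2022, the work-commencement date; E relates back to the deed date December 24, 2022.
Sorted by effective date: D (May 22, 2022), A (June 2, 2022), E (December 24, 2022), C (May 13, 2023), B (April 9, 2024).
E would otherwise be senior to C, so under the subordination agreement E and C exchange positions.

D, A, C, E, B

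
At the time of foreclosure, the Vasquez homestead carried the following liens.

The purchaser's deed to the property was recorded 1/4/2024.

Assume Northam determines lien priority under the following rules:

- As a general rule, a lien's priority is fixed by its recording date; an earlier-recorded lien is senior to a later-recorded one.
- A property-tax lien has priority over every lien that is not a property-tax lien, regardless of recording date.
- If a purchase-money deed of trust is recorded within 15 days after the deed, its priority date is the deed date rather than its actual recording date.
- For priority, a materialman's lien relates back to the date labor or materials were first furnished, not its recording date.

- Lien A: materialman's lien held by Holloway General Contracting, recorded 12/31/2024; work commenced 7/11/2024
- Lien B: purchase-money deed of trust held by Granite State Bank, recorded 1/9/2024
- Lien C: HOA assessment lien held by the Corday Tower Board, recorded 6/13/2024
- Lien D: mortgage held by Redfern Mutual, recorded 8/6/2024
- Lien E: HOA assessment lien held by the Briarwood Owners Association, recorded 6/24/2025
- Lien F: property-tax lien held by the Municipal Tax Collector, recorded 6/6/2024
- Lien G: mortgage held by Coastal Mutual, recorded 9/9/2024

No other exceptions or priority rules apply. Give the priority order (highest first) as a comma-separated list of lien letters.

F, B, C, A, D, G, E

Effective dates: A is treated as recorded 7/11/2024, the work-commencement date; B relates back to the deed date 1/4/2024.
F is a property-tax lien and takes priority over every other lien.
Among the remaining liens, by effective date: B (1/4/2024), C (6/13/2024), A (7/11/2024), D (8/6/2024), G (9/9/2024), E (6/24/2025).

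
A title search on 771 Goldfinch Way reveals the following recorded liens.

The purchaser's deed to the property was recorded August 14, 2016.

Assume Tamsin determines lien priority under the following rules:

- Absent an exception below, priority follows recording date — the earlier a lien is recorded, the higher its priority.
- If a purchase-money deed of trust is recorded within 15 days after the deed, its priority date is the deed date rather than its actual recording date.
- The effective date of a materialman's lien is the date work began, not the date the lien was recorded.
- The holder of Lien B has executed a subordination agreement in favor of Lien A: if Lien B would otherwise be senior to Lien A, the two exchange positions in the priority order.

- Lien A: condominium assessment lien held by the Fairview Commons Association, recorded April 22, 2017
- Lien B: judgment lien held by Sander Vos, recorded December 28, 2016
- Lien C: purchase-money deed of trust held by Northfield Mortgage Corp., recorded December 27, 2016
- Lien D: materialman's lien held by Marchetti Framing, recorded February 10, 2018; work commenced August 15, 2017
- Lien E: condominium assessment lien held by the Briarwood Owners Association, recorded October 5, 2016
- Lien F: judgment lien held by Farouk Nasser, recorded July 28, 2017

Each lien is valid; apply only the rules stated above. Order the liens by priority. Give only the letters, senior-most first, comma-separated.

E, C, A, B, F, D

Adjusting effective dates: C missed the 15-day window (135 days after the deed), so its recording date stands; D relates back to August 15, 2017 (work commenced).
By effective date, earliest first: E (October 5, 2016), C (December 27, 2016), B (December 28, 2016), A (April 22, 2017), F (July 28, 2017), D (August 15, 2017).
Because B would otherwise rank above A, the subordination swaps them.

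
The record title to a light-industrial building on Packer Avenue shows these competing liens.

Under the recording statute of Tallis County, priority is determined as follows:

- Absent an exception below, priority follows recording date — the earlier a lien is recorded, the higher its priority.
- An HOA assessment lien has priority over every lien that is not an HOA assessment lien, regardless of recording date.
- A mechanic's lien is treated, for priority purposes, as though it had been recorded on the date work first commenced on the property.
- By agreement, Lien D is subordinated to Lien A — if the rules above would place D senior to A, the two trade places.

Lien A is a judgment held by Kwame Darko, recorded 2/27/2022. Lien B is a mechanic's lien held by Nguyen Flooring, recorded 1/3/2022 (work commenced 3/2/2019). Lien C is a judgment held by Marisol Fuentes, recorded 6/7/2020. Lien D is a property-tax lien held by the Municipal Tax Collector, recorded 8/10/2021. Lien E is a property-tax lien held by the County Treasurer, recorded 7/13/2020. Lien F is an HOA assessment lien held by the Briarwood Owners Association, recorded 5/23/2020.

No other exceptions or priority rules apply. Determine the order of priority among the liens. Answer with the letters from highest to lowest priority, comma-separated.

F, B, C, E, A, D

Effective dates after the stated exceptions: B is treated as recorded 3/2/2019, the work-commencement date.
F is an HOA assessment lien, so it outranks all other liens regardless of date.
Among the remaining liens, by effective date: B (3/2/2019), C (6/7/2020), E (7/13/2020), D (8/10/2021), A (2/27/2022).
D is senior to A before the subordination, so the two trade places.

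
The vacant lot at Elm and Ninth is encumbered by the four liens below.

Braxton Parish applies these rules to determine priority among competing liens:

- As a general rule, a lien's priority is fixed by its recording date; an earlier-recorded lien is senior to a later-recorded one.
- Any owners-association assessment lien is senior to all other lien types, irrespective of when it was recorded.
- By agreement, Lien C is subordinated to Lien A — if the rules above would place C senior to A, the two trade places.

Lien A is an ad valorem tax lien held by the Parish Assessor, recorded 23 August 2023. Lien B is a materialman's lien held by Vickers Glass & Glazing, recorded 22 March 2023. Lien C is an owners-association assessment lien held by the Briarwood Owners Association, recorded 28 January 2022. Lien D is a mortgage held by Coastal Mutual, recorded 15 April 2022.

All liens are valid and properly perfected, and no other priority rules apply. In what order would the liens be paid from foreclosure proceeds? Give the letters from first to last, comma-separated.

A, D, B, C

C is an owners-association assessment lien, so it outranks all other liens regardless of date.
The other liens, earliest effective date first: D (15 April 2022), B (22 March 2023), A (23 August 2023).
C would otherwise be senior to A, so under the subordination agreement C and A exchange positions.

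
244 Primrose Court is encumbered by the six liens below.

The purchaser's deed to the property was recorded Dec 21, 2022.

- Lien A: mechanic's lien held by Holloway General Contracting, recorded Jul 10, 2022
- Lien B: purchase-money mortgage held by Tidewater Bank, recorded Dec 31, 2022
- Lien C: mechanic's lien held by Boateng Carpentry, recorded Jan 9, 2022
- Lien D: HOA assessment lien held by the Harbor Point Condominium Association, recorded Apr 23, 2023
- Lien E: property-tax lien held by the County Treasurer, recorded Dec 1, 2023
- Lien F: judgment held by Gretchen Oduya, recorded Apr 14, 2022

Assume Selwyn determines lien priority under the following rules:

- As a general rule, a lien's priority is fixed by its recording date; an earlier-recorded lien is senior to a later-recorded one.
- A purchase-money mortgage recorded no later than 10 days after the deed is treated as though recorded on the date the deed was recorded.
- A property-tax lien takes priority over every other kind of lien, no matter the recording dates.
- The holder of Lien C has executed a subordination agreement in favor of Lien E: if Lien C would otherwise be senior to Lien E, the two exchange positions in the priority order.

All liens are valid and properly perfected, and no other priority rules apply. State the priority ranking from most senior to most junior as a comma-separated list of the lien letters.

E, C, F, A, B, D

Effective dates: B was recorded within the 10-day window, so its effective date is the deed date Dec 21, 2022.
As a property-tax lien, E is senior to every other lien.
The other liens, earliest effective date first: C (Jan 9, 2022), F (Apr 14, 2022), A (Jul 10, 2022), B (Dec 21, 2022), D (Apr 23, 2023).
C is already junior to E, so the subordination agreement changes nothing.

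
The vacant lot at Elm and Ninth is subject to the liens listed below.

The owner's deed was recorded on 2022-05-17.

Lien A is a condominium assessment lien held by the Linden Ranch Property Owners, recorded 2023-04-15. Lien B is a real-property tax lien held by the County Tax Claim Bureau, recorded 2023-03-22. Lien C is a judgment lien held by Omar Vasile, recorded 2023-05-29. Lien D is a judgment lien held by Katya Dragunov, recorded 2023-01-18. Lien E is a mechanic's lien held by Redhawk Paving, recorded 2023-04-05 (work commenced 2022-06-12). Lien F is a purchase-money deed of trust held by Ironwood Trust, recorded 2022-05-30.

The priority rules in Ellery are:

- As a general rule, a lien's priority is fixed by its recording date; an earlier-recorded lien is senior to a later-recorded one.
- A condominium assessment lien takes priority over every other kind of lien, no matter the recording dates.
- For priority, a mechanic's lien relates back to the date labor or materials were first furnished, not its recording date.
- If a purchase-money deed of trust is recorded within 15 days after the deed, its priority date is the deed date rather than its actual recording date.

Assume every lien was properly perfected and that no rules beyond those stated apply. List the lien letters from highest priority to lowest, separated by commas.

First, effective dates: E is treated as recorded 2022-06-12, the work-commencement date; F relates back to the deed date 2022-05-17.
A, as a condominium assessment lien, has superpriority and ranks first.
Remaining liens by effective date: F (2022-05-17), E (2022-06-12), D (2023-01-18), B (2023-03-22), C (2023-05-29).

A, F, E, D, B, C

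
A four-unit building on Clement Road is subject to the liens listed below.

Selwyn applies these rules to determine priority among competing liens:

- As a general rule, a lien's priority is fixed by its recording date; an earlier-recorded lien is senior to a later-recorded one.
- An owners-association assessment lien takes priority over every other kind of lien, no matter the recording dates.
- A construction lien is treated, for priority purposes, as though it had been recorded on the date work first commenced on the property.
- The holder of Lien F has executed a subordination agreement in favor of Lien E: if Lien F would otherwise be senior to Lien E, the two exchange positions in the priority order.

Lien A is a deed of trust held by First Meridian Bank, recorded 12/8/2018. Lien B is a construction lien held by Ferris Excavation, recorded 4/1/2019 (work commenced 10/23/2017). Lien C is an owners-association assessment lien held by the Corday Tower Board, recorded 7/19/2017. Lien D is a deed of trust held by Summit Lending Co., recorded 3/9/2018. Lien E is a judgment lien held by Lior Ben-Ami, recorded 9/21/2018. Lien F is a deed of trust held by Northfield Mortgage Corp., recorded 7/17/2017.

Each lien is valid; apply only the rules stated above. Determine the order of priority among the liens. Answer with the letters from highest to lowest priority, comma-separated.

First, effective dates: B's effective date is 10/23/2017, when work began.
C is an owners-association assessment lien and takes priority over every other lien.
Ordering the rest by effective date: F (7/17/2017), B (10/23/2017), D (3/9/2018), E (9/21/2018), A (12/8/2018).
F would otherwise be senior to E, so under the subordination agreement F and E exchange positions.

C, E, B, D, F, A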